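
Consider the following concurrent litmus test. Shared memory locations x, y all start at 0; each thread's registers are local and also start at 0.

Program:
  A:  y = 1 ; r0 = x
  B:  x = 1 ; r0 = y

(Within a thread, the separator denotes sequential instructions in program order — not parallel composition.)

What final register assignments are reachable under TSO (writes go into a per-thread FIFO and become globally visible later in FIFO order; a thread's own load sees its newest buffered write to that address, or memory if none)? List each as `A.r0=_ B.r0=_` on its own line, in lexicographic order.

outcome vector order: (A.r0,B.r0)
|TSO outcomes| = 4

A.r0=0 B.r0=0
A.r0=0 B.r0=1
A.r0=1 B.r0=0
A.r0=1 B.r0=1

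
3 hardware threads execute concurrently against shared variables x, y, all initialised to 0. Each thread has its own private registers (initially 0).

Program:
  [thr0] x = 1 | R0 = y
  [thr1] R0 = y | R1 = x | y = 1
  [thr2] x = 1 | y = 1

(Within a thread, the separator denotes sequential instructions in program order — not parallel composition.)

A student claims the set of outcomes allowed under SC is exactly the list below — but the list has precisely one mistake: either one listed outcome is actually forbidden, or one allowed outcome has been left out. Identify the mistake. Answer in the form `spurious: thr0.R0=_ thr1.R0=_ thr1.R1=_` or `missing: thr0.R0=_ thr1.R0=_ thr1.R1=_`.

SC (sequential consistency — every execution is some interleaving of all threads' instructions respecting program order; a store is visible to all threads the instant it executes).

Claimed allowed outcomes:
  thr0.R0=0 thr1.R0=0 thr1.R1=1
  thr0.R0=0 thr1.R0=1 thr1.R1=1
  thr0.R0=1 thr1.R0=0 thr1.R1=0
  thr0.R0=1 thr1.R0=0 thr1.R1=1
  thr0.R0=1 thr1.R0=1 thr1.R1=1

outcome vector order: (thr0.R0,thr1.R0,thr1.R1)
under SC → <0 0 0>, <0 0 1>, <0 1 1>, <1 0 0>, <1 0 1>, <1 1 1>
SC∖claimed = {<0 0 0>}

missing: thr0.R0=0 thr1.R0=0 thr1.R1=0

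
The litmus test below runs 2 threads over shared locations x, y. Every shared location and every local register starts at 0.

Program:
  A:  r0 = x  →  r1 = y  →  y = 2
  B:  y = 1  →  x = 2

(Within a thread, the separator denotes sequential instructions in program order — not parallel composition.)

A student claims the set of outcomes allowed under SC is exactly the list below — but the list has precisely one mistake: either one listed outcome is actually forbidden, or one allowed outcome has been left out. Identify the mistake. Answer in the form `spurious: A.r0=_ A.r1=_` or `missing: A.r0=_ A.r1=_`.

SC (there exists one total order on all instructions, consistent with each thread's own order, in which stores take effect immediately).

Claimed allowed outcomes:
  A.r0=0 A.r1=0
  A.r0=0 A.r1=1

missing: A.r0=2 A.r1=1

outcome vector order: (A.r0,A.r1)
[SC] allowed = {(0,0), (0,1), (2,1)}
SC∖claimed = {(2,1)}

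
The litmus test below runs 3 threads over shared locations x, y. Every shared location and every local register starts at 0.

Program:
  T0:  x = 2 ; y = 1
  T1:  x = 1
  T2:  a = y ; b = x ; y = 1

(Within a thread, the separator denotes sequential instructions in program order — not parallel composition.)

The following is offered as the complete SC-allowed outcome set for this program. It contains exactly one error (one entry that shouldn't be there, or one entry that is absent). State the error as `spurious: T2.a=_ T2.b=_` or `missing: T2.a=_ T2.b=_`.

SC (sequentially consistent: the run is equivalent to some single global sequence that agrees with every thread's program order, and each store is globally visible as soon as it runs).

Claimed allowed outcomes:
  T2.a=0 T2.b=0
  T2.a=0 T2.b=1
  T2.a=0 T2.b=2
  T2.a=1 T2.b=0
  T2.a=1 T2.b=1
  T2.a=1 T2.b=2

outcome vector order: (T2.a,T2.b)
under SC → (0,0) (0,1) (0,2) (1,1) (1,2)
claimed∖SC = {(1,0)}

spurious: T2.a=1 T2.b=0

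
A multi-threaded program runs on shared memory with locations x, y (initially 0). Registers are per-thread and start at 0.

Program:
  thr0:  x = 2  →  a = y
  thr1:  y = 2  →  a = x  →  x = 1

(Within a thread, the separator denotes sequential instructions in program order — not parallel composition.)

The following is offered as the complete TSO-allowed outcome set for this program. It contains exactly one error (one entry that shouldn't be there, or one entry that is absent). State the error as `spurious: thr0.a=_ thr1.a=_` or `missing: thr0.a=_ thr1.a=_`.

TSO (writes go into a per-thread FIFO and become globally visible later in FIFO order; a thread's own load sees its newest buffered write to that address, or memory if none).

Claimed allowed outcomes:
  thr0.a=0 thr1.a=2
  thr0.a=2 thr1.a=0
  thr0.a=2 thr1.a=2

missing: thr0.a=0 thr1.a=0

outcome vector order: (thr0.a,thr1.a)
TSO (4): 00, 02, 20, 22
TSO∖claimed = {00}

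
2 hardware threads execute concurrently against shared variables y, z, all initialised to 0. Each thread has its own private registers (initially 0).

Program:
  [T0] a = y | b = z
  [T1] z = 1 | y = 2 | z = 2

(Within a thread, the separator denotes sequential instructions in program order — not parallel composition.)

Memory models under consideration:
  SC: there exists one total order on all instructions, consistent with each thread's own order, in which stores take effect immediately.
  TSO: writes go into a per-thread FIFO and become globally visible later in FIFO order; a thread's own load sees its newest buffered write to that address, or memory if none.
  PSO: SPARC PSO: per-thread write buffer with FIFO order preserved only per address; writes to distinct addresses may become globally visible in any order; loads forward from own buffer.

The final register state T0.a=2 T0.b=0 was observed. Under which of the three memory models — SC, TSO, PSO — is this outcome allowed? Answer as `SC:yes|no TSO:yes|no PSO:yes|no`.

SC:no TSO:no PSO:yes

outcome vector order: (T0.a,T0.b)
under SC → (0,0) (0,1) (0,2) (2,1) (2,2)
under TSO → (0,0) (0,1) (0,2) (2,1) (2,2)
under PSO → (0,0) (0,1) (0,2) (2,0) (2,1) (2,2)
target (2,0) ∈ {PSO}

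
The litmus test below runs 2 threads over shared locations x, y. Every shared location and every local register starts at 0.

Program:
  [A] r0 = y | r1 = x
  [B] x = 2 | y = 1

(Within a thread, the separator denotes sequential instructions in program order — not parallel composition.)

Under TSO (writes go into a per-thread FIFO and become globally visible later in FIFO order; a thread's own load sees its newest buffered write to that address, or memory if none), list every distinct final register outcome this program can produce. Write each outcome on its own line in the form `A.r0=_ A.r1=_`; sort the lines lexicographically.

A.r0=0 A.r1=0
A.r0=0 A.r1=2
A.r0=1 A.r1=2

outcome vector order: (A.r0,A.r1)
|TSO outcomes| = 3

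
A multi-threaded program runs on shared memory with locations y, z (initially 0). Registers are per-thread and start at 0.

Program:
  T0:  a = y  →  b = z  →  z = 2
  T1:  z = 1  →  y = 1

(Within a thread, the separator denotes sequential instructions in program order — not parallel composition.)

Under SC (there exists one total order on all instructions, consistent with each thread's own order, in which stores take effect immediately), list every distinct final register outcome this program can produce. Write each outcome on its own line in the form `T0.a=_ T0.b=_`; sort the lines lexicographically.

T0.a=0 T0.b=0
T0.a=0 T0.b=1
T0.a=1 T0.b=1

outcome vector order: (T0.a,T0.b)
|SC outcomes| = 3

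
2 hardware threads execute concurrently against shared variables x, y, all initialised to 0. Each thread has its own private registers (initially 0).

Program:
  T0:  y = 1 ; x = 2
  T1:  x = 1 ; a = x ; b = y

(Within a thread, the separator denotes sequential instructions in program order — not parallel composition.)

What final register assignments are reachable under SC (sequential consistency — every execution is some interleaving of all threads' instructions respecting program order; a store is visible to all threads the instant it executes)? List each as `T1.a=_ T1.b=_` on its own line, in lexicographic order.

outcome vector order: (T1.a,T1.b)
|SC outcomes| = 3

T1.a=1 T1.b=0
T1.a=1 T1.b=1
T1.a=2 T1.b=1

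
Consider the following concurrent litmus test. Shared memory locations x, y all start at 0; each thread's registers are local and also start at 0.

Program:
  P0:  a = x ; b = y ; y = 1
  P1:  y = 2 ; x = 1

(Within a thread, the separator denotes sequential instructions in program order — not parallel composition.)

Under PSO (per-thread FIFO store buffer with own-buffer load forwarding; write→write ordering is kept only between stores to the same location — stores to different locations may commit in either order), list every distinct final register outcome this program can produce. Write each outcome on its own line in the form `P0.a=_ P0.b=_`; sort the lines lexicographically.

outcome vector order: (P0.a,P0.b)
|PSO outcomes| = 4

P0.a=0 P0.b=0
P0.a=0 P0.b=2
P0.a=1 P0.b=0
P0.a=1 P0.b=2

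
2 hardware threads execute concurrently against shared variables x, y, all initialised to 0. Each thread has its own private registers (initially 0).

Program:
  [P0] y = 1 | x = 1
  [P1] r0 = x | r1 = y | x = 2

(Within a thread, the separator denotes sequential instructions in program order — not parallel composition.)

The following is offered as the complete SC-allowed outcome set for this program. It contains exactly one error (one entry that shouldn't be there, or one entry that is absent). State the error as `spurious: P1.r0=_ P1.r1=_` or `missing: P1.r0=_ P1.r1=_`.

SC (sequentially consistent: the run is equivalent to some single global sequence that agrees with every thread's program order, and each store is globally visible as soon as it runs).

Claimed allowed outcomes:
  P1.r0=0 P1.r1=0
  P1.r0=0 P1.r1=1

missing: P1.r0=1 P1.r1=1

outcome vector order: (P1.r0,P1.r1)
SC: 3 outcomes — {0/0 0/1 1/1}
SC∖claimed = {1/1}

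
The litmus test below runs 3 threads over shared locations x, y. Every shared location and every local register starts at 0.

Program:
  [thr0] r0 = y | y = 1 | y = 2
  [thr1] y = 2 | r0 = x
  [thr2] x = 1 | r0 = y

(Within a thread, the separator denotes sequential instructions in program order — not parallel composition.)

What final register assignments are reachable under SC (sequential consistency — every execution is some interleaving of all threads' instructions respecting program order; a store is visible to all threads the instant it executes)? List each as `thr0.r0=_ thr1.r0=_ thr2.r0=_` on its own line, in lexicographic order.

outcome vector order: (thr0.r0,thr1.r0,thr2.r0)
|SC outcomes| = 10

thr0.r0=0 thr1.r0=0 thr2.r0=1
thr0.r0=0 thr1.r0=0 thr2.r0=2
thr0.r0=0 thr1.r0=1 thr2.r0=0
thr0.r0=0 thr1.r0=1 thr2.r0=1
thr0.r0=0 thr1.r0=1 thr2.r0=2
thr0.r0=2 thr1.r0=0 thr2.r0=1
thr0.r0=2 thr1.r0=0 thr2.r0=2
thr0.r0=2 thr1.r0=1 thr2.r0=0
thr0.r0=2 thr1.r0=1 thr2.r0=1
thr0.r0=2 thr1.r0=1 thr2.r0=2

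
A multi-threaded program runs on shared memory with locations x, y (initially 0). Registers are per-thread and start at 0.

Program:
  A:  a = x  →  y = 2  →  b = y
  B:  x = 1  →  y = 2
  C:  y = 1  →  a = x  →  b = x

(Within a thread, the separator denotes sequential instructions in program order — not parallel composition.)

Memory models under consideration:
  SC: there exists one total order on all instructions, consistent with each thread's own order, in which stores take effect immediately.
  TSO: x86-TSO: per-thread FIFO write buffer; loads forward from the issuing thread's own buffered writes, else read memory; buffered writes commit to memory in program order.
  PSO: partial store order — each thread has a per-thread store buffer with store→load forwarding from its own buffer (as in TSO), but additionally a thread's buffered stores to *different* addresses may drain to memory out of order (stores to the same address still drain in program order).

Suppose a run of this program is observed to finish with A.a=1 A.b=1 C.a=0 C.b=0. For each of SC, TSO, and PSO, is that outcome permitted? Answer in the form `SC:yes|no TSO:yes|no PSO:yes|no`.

SC:no TSO:yes PSO:yes

outcome vector order: (A.a,A.b,C.a,C.b)
[SC] allowed = {0100 0101 0111 0200 0201 0211 1111 1200 1201 1211}
[TSO] allowed = {0100 0101 0111 0200 0201 0211 1100 1101 1111 1200 1201 1211}
[PSO] allowed = {0100 0101 0111 0200 0201 0211 1100 1101 1111 1200 1201 1211}
target 1100 ∈ {TSO,PSO}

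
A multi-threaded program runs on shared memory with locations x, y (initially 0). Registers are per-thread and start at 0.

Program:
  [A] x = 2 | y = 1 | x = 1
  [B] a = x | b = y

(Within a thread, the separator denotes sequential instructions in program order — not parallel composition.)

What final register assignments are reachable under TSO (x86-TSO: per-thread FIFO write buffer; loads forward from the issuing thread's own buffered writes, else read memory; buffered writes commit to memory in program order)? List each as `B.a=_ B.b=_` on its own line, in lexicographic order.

B.a=0 B.b=0
B.a=0 B.b=1
B.a=1 B.b=1
B.a=2 B.b=0
B.a=2 B.b=1

outcome vector order: (B.a,B.b)
|TSO outcomes| = 5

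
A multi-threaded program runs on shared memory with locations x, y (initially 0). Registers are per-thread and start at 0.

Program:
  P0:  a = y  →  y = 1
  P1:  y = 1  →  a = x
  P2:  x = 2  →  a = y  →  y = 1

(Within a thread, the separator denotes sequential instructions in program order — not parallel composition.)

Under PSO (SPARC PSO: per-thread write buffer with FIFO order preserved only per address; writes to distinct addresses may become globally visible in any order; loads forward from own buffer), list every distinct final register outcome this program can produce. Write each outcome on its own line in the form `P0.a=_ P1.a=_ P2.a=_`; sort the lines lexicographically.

P0.a=0 P1.a=0 P2.a=0
P0.a=0 P1.a=0 P2.a=1
P0.a=0 P1.a=2 P2.a=0
P0.a=0 P1.a=2 P2.a=1
P0.a=1 P1.a=0 P2.a=0
P0.a=1 P1.a=0 P2.a=1
P0.a=1 P1.a=2 P2.a=0
P0.a=1 P1.a=2 P2.a=1

outcome vector order: (P0.a,P1.a,P2.a)
|PSO outcomes| = 8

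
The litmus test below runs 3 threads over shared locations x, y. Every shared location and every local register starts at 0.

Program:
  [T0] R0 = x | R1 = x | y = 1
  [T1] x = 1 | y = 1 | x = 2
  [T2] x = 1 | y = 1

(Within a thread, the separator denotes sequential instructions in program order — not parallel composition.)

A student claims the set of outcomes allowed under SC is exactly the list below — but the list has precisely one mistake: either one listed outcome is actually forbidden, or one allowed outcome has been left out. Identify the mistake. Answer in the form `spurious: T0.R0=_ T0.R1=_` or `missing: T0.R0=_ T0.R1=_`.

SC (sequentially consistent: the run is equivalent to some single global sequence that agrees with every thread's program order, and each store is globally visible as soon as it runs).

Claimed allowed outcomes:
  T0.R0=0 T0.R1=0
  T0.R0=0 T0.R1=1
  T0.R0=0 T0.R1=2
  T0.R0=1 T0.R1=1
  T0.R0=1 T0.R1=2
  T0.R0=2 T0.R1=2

missing: T0.R0=2 T0.R1=1

outcome vector order: (T0.R0,T0.R1)
[SC] allowed = {<0 0>, <0 1>, <0 2>, <1 1>, <1 2>, <2 1>, <2 2>}
SC∖claimed = {<2 1>}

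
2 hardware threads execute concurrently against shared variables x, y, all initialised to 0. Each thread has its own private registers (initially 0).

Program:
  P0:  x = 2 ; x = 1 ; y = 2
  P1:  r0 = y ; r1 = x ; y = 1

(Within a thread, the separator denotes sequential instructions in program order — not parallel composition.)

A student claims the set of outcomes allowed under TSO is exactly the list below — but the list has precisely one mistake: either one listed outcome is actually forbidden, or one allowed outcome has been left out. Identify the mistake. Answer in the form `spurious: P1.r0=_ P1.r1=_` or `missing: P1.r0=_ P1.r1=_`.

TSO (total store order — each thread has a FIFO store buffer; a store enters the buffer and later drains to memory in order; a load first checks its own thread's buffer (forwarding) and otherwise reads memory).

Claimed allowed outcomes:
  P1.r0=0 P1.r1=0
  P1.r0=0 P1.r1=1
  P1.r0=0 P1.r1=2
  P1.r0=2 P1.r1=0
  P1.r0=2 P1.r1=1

spurious: P1.r0=2 P1.r1=0

outcome vector order: (P1.r0,P1.r1)
TSO (4): (0,0), (0,1), (0,2), (2,1)
claimed∖TSO = {(2,0)}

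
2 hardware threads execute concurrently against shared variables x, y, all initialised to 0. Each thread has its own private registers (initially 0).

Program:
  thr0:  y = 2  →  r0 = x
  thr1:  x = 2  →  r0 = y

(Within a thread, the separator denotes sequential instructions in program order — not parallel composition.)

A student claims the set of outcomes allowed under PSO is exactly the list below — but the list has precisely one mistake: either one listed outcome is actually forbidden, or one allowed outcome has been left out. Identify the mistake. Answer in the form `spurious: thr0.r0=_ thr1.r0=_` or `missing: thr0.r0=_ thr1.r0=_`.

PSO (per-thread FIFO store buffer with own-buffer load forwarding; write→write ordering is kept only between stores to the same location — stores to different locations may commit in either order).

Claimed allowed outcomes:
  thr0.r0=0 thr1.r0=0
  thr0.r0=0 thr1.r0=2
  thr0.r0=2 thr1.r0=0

outcome vector order: (thr0.r0,thr1.r0)
[PSO] allowed = {<0 0>; <0 2>; <2 0>; <2 2>}
PSO∖claimed = {<2 2>}

missing: thr0.r0=2 thr1.r0=2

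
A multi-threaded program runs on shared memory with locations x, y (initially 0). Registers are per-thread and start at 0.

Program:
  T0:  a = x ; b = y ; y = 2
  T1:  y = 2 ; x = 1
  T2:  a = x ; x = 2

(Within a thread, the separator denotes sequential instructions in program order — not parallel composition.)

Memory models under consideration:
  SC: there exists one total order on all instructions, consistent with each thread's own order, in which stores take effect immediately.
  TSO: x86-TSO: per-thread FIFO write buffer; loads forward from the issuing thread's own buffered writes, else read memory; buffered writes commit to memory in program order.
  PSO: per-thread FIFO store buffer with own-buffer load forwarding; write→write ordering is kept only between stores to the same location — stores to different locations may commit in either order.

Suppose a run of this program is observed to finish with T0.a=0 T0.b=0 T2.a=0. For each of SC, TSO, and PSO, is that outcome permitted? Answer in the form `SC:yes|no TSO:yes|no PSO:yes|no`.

outcome vector order: (T0.a,T0.b,T2.a)
[SC] allowed = {(0,0,0), (0,0,1), (0,2,0), (0,2,1), (1,2,0), (1,2,1), (2,0,0), (2,2,0), (2,2,1)}
[TSO] allowed = {(0,0,0), (0,0,1), (0,2,0), (0,2,1), (1,2,0), (1,2,1), (2,0,0), (2,2,0), (2,2,1)}
[PSO] allowed = {(0,0,0), (0,0,1), (0,2,0), (0,2,1), (1,0,0), (1,0,1), (1,2,0), (1,2,1), (2,0,0), (2,0,1), (2,2,0), (2,2,1)}
target (0,0,0) ∈ {SC,TSO,PSO}

SC:yes TSO:yes PSO:yes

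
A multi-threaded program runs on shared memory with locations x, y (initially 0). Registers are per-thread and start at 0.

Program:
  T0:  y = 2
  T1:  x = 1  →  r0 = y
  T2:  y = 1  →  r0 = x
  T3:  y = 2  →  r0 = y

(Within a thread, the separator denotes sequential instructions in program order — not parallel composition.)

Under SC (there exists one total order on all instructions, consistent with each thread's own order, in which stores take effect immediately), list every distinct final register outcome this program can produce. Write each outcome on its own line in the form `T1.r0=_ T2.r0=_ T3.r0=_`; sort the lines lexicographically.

T1.r0=0 T2.r0=1 T3.r0=1
T1.r0=0 T2.r0=1 T3.r0=2
T1.r0=1 T2.r0=0 T3.r0=1
T1.r0=1 T2.r0=0 T3.r0=2
T1.r0=1 T2.r0=1 T3.r0=1
T1.r0=1 T2.r0=1 T3.r0=2
T1.r0=2 T2.r0=0 T3.r0=1
T1.r0=2 T2.r0=0 T3.r0=2
T1.r0=2 T2.r0=1 T3.r0=1
T1.r0=2 T2.r0=1 T3.r0=2

outcome vector order: (T1.r0,T2.r0,T3.r0)
|SC outcomes| = 10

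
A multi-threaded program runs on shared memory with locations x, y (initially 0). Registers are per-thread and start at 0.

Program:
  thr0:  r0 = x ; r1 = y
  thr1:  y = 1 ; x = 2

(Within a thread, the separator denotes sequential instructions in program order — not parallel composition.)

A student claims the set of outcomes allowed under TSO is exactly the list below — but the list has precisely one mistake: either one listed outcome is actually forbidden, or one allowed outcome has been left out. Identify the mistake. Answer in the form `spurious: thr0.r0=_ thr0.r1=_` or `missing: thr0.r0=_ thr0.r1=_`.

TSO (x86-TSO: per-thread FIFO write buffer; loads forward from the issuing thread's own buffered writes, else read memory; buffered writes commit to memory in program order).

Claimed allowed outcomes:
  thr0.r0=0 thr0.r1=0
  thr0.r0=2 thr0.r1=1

outcome vector order: (thr0.r0,thr0.r1)
under TSO → 0/0 0/1 2/1
TSO∖claimed = {0/1}

missing: thr0.r0=0 thr0.r1=1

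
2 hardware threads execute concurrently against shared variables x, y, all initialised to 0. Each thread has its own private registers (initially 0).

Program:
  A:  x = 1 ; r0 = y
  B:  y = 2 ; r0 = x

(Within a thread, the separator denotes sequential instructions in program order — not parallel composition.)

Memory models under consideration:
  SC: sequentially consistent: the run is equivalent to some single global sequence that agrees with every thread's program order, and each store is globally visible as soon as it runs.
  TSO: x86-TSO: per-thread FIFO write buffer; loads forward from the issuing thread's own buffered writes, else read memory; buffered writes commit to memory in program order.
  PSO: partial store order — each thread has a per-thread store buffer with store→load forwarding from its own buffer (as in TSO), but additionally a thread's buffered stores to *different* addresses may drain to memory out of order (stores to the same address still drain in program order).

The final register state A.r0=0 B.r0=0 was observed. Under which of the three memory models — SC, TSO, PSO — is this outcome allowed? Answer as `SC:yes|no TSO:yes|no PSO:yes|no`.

outcome vector order: (A.r0,B.r0)
SC (3): (0,1), (2,0), (2,1)
TSO (4): (0,0), (0,1), (2,0), (2,1)
PSO (4): (0,0), (0,1), (2,0), (2,1)
target (0,0) ∈ {TSO,PSO}

SC:no TSO:yes PSO:yes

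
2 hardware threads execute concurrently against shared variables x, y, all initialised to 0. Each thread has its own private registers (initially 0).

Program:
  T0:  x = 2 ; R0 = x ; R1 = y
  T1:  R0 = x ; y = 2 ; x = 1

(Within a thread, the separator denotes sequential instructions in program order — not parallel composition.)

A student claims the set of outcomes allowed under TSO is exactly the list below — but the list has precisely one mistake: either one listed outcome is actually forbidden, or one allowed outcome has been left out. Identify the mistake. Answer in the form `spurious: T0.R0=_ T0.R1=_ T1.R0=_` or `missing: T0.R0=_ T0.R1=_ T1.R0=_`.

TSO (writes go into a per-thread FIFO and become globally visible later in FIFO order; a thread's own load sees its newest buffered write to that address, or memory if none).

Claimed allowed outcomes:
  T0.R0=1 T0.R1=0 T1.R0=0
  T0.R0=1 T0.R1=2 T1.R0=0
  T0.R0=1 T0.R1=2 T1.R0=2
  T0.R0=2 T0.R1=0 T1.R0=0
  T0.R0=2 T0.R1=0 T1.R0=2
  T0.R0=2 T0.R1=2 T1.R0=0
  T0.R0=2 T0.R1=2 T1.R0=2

outcome vector order: (T0.R0,T0.R1,T1.R0)
under TSO → <1 2 0>, <1 2 2>, <2 0 0>, <2 0 2>, <2 2 0>, <2 2 2>
claimed∖TSO = {<1 0 0>}

spurious: T0.R0=1 T0.R1=0 T1.R0=0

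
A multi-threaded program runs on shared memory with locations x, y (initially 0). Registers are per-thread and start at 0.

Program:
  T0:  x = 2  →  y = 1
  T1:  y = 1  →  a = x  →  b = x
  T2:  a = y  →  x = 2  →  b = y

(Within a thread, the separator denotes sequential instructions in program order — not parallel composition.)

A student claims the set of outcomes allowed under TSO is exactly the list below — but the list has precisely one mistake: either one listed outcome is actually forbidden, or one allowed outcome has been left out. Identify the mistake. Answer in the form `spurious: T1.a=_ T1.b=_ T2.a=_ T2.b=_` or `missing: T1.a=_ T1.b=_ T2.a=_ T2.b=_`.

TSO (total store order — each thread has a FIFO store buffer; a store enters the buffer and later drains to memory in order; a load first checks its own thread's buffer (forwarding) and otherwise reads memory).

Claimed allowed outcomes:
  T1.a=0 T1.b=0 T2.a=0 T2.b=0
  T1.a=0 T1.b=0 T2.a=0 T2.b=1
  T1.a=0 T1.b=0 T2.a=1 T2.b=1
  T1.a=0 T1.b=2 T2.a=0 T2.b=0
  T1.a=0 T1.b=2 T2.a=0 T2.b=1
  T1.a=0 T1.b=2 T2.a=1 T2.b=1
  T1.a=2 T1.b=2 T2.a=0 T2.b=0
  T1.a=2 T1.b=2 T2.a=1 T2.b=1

missing: T1.a=2 T1.b=2 T2.a=0 T2.b=1

outcome vector order: (T1.a,T1.b,T2.a,T2.b)
TSO (9): <0 0 0 0> <0 0 0 1> <0 0 1 1> <0 2 0 0> <0 2 0 1> <0 2 1 1> <2 2 0 0> <2 2 0 1> <2 2 1 1>
TSO∖claimed = {<2 2 0 1>}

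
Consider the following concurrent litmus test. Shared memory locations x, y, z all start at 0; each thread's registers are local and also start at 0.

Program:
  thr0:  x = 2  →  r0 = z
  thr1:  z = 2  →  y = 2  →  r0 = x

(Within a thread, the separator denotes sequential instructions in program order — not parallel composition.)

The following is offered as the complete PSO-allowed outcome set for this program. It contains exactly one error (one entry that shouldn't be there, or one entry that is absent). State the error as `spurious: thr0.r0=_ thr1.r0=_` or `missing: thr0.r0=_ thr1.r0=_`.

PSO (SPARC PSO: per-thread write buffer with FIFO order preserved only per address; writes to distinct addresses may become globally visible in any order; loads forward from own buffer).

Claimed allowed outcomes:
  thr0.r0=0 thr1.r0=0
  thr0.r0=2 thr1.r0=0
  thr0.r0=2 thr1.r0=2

missing: thr0.r0=0 thr1.r0=2

outcome vector order: (thr0.r0,thr1.r0)
[PSO] allowed = {0/0; 0/2; 2/0; 2/2}
PSO∖claimed = {0/2}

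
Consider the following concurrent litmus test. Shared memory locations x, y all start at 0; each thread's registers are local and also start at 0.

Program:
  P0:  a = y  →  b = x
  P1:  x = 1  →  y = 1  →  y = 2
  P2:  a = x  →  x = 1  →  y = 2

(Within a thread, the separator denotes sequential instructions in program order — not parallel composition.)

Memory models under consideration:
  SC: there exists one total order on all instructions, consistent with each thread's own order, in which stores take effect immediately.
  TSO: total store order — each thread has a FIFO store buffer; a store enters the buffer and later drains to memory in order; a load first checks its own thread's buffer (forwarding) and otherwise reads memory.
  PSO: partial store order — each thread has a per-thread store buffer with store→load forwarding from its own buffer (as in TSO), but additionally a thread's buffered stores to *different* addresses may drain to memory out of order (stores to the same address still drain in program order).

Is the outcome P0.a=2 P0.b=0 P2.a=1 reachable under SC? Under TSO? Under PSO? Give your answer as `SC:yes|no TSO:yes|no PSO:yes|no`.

SC:no TSO:no PSO:yes

outcome vector order: (P0.a,P0.b,P2.a)
under SC → 0/0/0 0/0/1 0/1/0 0/1/1 1/1/0 1/1/1 2/1/0 2/1/1
under TSO → 0/0/0 0/0/1 0/1/0 0/1/1 1/1/0 1/1/1 2/1/0 2/1/1
under PSO → 0/0/0 0/0/1 0/1/0 0/1/1 1/0/0 1/0/1 1/1/0 1/1/1 2/0/0 2/0/1 2/1/0 2/1/1
target 2/0/1 ∈ {PSO}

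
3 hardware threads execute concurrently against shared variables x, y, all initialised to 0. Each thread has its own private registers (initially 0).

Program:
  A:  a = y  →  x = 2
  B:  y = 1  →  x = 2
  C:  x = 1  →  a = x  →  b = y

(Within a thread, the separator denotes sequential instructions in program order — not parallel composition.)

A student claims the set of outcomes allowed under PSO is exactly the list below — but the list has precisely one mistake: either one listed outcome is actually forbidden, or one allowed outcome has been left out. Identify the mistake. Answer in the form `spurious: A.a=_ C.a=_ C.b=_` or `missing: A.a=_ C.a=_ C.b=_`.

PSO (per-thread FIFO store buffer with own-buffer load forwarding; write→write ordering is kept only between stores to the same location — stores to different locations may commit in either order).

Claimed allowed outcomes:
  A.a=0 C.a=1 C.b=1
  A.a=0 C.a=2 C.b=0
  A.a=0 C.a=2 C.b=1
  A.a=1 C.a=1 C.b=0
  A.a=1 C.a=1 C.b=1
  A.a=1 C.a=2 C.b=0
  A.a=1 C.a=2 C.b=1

missing: A.a=0 C.a=1 C.b=0

outcome vector order: (A.a,C.a,C.b)
PSO: 8 outcomes — {(0,1,0) (0,1,1) (0,2,0) (0,2,1) (1,1,0) (1,1,1) (1,2,0) (1,2,1)}
PSO∖claimed = {(0,1,0)}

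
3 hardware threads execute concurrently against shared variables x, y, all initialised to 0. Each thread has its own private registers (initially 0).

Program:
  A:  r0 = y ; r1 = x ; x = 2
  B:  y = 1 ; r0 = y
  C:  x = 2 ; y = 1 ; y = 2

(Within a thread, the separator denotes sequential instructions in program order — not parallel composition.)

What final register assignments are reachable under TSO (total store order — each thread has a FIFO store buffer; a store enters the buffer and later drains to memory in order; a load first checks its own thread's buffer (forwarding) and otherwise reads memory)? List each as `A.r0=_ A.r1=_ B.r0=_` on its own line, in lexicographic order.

outcome vector order: (A.r0,A.r1,B.r0)
|TSO outcomes| = 10

A.r0=0 A.r1=0 B.r0=1
A.r0=0 A.r1=0 B.r0=2
A.r0=0 A.r1=2 B.r0=1
A.r0=0 A.r1=2 B.r0=2
A.r0=1 A.r1=0 B.r0=1
A.r0=1 A.r1=0 B.r0=2
A.r0=1 A.r1=2 B.r0=1
A.r0=1 A.r1=2 B.r0=2
A.r0=2 A.r1=2 B.r0=1
A.r0=2 A.r1=2 B.r0=2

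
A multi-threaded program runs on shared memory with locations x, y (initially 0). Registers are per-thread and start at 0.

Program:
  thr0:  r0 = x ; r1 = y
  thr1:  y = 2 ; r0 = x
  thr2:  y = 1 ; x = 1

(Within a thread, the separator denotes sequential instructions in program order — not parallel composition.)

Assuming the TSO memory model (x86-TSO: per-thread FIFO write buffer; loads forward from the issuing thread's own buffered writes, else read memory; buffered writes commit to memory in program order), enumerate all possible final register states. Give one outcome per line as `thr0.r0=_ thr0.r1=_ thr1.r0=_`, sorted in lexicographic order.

outcome vector order: (thr0.r0,thr0.r1,thr1.r0)
|TSO outcomes| = 10

thr0.r0=0 thr0.r1=0 thr1.r0=0
thr0.r0=0 thr0.r1=0 thr1.r0=1
thr0.r0=0 thr0.r1=1 thr1.r0=0
thr0.r0=0 thr0.r1=1 thr1.r0=1
thr0.r0=0 thr0.r1=2 thr1.r0=0
thr0.r0=0 thr0.r1=2 thr1.r0=1
thr0.r0=1 thr0.r1=1 thr1.r0=0
thr0.r0=1 thr0.r1=1 thr1.r0=1
thr0.r0=1 thr0.r1=2 thr1.r0=0
thr0.r0=1 thr0.r1=2 thr1.r0=1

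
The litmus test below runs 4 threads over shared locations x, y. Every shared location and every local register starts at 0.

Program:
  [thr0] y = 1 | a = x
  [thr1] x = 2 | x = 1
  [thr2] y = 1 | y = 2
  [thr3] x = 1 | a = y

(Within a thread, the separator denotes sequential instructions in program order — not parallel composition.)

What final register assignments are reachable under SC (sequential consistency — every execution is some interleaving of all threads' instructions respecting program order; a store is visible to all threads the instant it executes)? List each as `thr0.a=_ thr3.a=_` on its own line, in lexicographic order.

thr0.a=0 thr3.a=1
thr0.a=0 thr3.a=2
thr0.a=1 thr3.a=0
thr0.a=1 thr3.a=1
thr0.a=1 thr3.a=2
thr0.a=2 thr3.a=0
thr0.a=2 thr3.a=1
thr0.a=2 thr3.a=2

outcome vector order: (thr0.a,thr3.a)
|SC outcomes| = 8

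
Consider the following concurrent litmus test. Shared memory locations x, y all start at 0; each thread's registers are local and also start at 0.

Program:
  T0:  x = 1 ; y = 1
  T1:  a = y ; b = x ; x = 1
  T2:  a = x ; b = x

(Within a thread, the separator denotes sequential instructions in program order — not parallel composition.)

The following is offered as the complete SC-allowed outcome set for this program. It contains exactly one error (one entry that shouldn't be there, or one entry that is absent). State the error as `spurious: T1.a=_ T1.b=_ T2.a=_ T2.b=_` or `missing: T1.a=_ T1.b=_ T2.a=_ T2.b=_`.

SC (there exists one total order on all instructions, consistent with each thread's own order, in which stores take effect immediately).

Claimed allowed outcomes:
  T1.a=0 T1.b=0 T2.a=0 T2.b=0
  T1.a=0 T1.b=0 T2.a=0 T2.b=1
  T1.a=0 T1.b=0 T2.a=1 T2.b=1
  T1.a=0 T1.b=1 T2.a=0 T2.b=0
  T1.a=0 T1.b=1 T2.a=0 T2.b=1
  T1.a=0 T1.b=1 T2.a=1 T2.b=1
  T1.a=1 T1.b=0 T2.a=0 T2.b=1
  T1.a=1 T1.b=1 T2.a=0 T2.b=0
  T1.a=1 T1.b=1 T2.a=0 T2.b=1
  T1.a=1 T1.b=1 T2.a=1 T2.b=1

spurious: T1.a=1 T1.b=0 T2.a=0 T2.b=1

outcome vector order: (T1.a,T1.b,T2.a,T2.b)
SC (9): 0/0/0/0; 0/0/0/1; 0/0/1/1; 0/1/0/0; 0/1/0/1; 0/1/1/1; 1/1/0/0; 1/1/0/1; 1/1/1/1
claimed∖SC = {1/0/0/1}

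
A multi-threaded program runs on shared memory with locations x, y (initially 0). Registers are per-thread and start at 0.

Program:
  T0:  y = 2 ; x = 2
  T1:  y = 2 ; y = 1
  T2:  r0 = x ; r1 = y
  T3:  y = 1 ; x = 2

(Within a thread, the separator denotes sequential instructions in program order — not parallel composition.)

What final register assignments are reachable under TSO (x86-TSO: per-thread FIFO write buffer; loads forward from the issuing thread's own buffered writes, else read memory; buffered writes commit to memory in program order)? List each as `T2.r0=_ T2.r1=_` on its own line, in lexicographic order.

outcome vector order: (T2.r0,T2.r1)
|TSO outcomes| = 5

T2.r0=0 T2.r1=0
T2.r0=0 T2.r1=1
T2.r0=0 T2.r1=2
T2.r0=2 T2.r1=1
T2.r0=2 T2.r1=2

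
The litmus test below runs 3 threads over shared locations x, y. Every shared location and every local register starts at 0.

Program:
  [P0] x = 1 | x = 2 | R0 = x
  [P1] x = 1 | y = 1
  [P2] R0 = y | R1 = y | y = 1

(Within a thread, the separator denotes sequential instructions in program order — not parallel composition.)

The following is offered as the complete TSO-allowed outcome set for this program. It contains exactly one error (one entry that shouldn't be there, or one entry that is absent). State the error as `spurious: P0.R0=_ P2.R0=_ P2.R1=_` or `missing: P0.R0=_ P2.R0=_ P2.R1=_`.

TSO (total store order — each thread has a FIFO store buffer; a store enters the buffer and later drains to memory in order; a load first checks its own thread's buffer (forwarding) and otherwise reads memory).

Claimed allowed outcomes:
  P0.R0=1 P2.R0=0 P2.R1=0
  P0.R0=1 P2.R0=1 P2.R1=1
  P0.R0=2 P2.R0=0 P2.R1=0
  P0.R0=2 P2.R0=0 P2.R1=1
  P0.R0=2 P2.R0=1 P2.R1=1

outcome vector order: (P0.R0,P2.R0,P2.R1)
[TSO] allowed = {(1,0,0), (1,0,1), (1,1,1), (2,0,0), (2,0,1), (2,1,1)}
TSO∖claimed = {(1,0,1)}

missing: P0.R0=1 P2.R0=0 P2.R1=1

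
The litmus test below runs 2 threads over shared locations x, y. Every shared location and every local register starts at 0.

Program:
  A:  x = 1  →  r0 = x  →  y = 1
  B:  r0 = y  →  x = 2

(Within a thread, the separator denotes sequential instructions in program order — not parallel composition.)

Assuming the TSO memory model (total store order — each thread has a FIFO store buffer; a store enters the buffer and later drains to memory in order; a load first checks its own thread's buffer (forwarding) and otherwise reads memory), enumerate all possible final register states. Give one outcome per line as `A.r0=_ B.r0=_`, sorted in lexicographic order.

outcome vector order: (A.r0,B.r0)
|TSO outcomes| = 3

A.r0=1 B.r0=0
A.r0=1 B.r0=1
A.r0=2 B.r0=0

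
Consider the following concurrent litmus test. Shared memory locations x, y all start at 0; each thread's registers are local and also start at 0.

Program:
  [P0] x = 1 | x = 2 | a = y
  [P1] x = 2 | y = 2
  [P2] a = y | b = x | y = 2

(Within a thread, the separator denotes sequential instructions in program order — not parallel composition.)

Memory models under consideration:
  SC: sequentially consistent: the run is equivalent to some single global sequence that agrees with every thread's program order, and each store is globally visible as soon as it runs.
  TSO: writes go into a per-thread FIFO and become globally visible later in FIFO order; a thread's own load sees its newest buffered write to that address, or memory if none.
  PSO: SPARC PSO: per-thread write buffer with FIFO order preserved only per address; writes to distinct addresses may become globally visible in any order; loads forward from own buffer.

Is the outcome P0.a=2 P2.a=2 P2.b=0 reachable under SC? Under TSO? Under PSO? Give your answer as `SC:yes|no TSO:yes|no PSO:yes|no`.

outcome vector order: (P0.a,P2.a,P2.b)
[SC] allowed = {<0 0 0>, <0 0 1>, <0 0 2>, <0 2 2>, <2 0 0>, <2 0 1>, <2 0 2>, <2 2 1>, <2 2 2>}
[TSO] allowed = {<0 0 0>, <0 0 1>, <0 0 2>, <0 2 1>, <0 2 2>, <2 0 0>, <2 0 1>, <2 0 2>, <2 2 1>, <2 2 2>}
[PSO] allowed = {<0 0 0>, <0 0 1>, <0 0 2>, <0 2 0>, <0 2 1>, <0 2 2>, <2 0 0>, <2 0 1>, <2 0 2>, <2 2 0>, <2 2 1>, <2 2 2>}
target <2 2 0> ∈ {PSO}

SC:no TSO:no PSO:yes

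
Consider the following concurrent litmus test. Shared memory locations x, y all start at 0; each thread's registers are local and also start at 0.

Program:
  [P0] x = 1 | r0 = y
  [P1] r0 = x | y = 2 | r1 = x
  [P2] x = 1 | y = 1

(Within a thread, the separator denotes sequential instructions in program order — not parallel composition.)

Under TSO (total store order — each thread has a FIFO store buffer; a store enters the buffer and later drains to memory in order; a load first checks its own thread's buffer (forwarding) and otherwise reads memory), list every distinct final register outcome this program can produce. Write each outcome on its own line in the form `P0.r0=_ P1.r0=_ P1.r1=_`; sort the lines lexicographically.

outcome vector order: (P0.r0,P1.r0,P1.r1)
|TSO outcomes| = 9

P0.r0=0 P1.r0=0 P1.r1=0
P0.r0=0 P1.r0=0 P1.r1=1
P0.r0=0 P1.r0=1 P1.r1=1
P0.r0=1 P1.r0=0 P1.r1=0
P0.r0=1 P1.r0=0 P1.r1=1
P0.r0=1 P1.r0=1 P1.r1=1
P0.r0=2 P1.r0=0 P1.r1=0
P0.r0=2 P1.r0=0 P1.r1=1
P0.r0=2 P1.r0=1 P1.r1=1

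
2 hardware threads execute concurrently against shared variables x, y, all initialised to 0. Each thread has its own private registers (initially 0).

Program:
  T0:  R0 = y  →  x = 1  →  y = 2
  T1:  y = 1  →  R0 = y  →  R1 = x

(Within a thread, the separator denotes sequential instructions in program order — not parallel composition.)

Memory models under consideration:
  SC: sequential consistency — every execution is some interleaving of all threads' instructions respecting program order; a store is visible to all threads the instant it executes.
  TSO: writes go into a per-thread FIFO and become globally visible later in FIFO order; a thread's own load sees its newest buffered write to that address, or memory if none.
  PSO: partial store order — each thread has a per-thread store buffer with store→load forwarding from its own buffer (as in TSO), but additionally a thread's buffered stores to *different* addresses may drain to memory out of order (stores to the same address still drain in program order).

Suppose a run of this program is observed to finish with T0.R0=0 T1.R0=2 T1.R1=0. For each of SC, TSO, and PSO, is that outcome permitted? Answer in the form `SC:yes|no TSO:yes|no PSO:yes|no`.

outcome vector order: (T0.R0,T1.R0,T1.R1)
[SC] allowed = {(0,1,0) (0,1,1) (0,2,1) (1,1,0) (1,1,1) (1,2,1)}
[TSO] allowed = {(0,1,0) (0,1,1) (0,2,1) (1,1,0) (1,1,1) (1,2,1)}
[PSO] allowed = {(0,1,0) (0,1,1) (0,2,0) (0,2,1) (1,1,0) (1,1,1) (1,2,0) (1,2,1)}
target (0,2,0) ∈ {PSO}

SC:no TSO:no PSO:yes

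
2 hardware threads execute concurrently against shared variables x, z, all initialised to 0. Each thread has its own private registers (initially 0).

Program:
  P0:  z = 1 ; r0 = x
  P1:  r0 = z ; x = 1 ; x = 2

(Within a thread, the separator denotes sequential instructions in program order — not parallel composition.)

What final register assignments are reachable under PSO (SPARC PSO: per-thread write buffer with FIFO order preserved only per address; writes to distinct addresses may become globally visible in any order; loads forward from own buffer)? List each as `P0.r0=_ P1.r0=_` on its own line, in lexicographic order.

outcome vector order: (P0.r0,P1.r0)
|PSO outcomes| = 6

P0.r0=0 P1.r0=0
P0.r0=0 P1.r0=1
P0.r0=1 P1.r0=0
P0.r0=1 P1.r0=1
P0.r0=2 P1.r0=0
P0.r0=2 P1.r0=1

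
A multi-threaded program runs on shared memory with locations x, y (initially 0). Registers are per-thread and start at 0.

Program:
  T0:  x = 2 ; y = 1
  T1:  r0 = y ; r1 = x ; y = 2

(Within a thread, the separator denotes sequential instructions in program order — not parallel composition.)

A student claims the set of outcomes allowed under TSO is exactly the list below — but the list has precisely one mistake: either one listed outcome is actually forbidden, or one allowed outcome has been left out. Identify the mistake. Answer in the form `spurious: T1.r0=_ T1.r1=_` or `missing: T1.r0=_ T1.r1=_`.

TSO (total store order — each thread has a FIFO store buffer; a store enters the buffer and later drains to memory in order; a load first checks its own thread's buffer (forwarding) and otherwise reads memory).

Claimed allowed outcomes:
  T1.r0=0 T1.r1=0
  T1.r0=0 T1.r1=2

outcome vector order: (T1.r0,T1.r1)
[TSO] allowed = {<0 0> <0 2> <1 2>}
TSO∖claimed = {<1 2>}

missing: T1.r0=1 T1.r1=2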